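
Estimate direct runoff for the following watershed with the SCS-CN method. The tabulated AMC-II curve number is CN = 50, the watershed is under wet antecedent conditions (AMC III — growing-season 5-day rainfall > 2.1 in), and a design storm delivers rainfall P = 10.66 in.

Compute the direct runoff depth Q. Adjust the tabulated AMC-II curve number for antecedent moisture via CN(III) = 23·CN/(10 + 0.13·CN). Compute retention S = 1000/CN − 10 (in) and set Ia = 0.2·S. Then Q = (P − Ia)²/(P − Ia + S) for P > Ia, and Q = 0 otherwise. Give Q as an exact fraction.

Wet (AMC III): CN(III) = 23·50/(10 + 0.13·50) = 1150/(33/2) = 2300/33 ≈ 69.697
Max retention: S = 1000/(2300/33) − 10 = 100/23 in (≈ 4.348 in)
Ia = 0.2S: 0.2·4.348 = 0.870 in (exactly 20/23)
P − Ia = 10.660 − 0.870 = 11259/1150 ≈ 9.790 in (> 0, runoff occurs)
Runoff Q = (P−Ia)²/(P−Ia+S) = (9.790)²/(9.790+4.348) = 126765081/18697850 ≈ 6.780 in

Q = 126765081/18697850 in ≈ 6.780 in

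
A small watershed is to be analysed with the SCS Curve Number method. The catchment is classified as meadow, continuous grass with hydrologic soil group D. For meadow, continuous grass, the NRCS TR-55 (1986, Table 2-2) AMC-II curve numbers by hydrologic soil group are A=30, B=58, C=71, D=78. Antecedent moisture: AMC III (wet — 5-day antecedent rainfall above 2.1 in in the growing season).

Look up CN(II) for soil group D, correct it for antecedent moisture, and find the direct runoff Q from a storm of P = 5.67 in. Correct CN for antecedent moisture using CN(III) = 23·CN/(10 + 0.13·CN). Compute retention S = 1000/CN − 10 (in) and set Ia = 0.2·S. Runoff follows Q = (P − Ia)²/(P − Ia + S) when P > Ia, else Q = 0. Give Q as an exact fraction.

NRCS table: meadow, continuous grass, soil group D → CN(II) = 78
Adjust CN=78 to AMC III: 23·78/(10 + 0.13·78) → 1794 ÷ (1007/50) = 89700/1007 ≈ 89.076
Max retention: S = 1000/(89700/1007) − 10 = 1100/897 in (≈ 1.226 in)
Ia = 0.2S: 0.2·1.226 = 0.245 in (exactly 220/897)
P − Ia = 5.670 − 0.245 = 486599/89700 ≈ 5.425 in (> 0, runoff occurs)
Q: (486599/89700)² ÷ (596599/89700) = 236778586801/53514930300 in (≈ 4.425 in)

Q = 236778586801/53514930300 in ≈ 4.425 in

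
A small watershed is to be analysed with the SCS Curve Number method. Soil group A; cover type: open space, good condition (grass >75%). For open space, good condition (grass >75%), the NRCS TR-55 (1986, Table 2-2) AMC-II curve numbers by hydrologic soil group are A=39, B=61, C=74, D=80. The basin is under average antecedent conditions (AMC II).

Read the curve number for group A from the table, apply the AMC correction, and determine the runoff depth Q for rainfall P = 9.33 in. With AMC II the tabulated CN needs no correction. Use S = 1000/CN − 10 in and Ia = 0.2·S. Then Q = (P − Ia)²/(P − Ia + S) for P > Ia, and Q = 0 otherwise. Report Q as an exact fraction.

Q = 585010969/332229300 in ≈ 1.761 in

NRCS table: open space, good condition (grass >75%), soil group A → CN(II) = 39
CN(II) = 39; AMC II needs no correction.
Retention S: 1000/CN − 10 with CN=39.000 → S = 610/39 ≈ 15.641 in
Initial abstraction Ia = S/5 = (610/39)/5 = 122/39 ≈ 3.128 in
Excess rainfall: 9.330 − 3.128 = 6.202 in; P > Ia so Q > 0
Runoff Q = (P−Ia)²/(P−Ia+S) = (6.202)²/(6.202+15.641) = 585010969/332229300 ≈ 1.761 in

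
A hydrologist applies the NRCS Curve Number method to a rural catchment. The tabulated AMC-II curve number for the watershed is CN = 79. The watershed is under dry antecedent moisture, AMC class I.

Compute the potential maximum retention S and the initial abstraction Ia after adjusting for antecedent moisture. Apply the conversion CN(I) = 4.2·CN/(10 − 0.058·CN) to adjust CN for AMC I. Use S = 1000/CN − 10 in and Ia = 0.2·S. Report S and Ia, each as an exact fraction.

S = 500/79 in ≈ 6.329 in; Ia = 100/79 in ≈ 1.266 in

CN(I) from CN(II)=79: (4.2·79)/(10 − 0.058·79) = 7900/129 ≈ 61.240
Retention S: 1000/CN − 10 with CN=61.240 → S = 500/79 ≈ 6.329 in
Initial abstraction Ia = S/5 = (500/79)/5 = 100/79 ≈ 1.266 in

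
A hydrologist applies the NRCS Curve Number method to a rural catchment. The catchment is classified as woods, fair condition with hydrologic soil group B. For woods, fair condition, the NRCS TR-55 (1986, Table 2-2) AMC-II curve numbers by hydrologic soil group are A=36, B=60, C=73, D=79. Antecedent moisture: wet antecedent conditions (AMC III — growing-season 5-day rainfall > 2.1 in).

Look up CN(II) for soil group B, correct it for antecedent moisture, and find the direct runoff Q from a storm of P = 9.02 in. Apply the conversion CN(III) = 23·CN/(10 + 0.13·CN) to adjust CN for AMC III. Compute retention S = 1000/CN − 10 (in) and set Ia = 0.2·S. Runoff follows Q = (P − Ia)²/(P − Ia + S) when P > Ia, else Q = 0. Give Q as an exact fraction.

Q = 847916161/134960550 in ≈ 6.283 in

NRCS table: woods, fair condition, soil group B → CN(II) = 60
Wet (AMC III): CN(III) = 23·60/(10 + 0.13·60) = 1380/(89/5) = 6900/89 ≈ 77.528
Max retention: S = 1000/(6900/89) − 10 = 200/69 in (≈ 2.899 in)
Initial abstraction Ia = S/5 = (200/69)/5 = 40/69 ≈ 0.580 in
Since P=9.020 > Ia=0.580: effective rainfall P−Ia = 29119/3450 in
Q = (29119/3450)²/((29119/3450) + 200/69) = (847916161/11902500)/(39119/3450) = 847916161/134960550 in ≈ 6.283 in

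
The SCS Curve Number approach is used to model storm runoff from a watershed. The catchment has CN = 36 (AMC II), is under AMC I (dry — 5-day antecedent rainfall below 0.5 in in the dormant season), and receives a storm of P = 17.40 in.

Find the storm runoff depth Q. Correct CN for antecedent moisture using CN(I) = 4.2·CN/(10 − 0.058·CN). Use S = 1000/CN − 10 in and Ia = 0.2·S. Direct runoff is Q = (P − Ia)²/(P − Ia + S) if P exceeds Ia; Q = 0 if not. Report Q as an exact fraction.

Q = 71284249/45778635 in ≈ 1.557 in

Dry (AMC I): CN(I) = 4.2·36/(10 − 0.058·36) = (756/5)/(989/125) = 18900/989 ≈ 19.110
Retention S: 1000/CN − 10 with CN=19.110 → S = 8000/189 ≈ 42.328 in
Ia = 0.2·(8000/189) = 1600/189 in ≈ 8.466 in
P − Ia = 17.400 − 8.466 = 8443/945 ≈ 8.934 in (> 0, runoff occurs)
Runoff Q = (P−Ia)²/(P−Ia+S) = (8.934)²/(8.934+42.328) = 71284249/45778635 ≈ 1.557 in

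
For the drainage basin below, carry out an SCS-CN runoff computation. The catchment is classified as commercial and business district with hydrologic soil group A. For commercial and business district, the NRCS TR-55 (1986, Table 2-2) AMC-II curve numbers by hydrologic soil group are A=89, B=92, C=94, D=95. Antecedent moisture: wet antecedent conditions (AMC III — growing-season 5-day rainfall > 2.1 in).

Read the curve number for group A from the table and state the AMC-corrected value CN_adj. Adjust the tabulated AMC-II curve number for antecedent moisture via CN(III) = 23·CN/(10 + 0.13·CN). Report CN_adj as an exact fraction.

CN_adj = 204700/2157 ≈ 94.900

NRCS table: commercial and business district, soil group A → CN(II) = 89
Adjust CN=89 to AMC III: 23·89/(10 + 0.13·89) → 2047 ÷ (2157/100) = 204700/2157 ≈ 94.900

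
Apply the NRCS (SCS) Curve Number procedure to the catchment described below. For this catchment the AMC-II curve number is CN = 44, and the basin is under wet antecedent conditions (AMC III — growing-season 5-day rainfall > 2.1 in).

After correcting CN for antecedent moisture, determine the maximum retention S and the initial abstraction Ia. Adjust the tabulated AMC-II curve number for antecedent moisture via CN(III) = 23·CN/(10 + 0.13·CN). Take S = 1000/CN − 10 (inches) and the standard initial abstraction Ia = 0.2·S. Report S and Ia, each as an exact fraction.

S = 1400/253 in ≈ 5.534 in; Ia = 280/253 in ≈ 1.107 in

CN(III) from CN(II)=44: (23·44)/(10 + 0.13·44) = 25300/393 ≈ 64.377
Retention S: 1000/CN − 10 with CN=64.377 → S = 1400/253 ≈ 5.534 in
Ia = 0.2·(1400/253) = 280/253 in ≈ 1.107 in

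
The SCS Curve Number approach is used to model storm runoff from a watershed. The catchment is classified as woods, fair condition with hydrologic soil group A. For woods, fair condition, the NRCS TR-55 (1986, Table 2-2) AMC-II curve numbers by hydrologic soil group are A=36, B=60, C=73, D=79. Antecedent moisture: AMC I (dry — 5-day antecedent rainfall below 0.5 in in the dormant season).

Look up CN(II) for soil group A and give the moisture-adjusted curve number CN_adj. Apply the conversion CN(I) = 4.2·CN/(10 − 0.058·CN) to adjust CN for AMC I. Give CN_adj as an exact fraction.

CN_adj = 18900/989 ≈ 19.110

NRCS table: woods, fair condition, soil group A → CN(II) = 36
CN(I) from CN(II)=36: (4.2·36)/(10 − 0.058·36) = 18900/989 ≈ 19.110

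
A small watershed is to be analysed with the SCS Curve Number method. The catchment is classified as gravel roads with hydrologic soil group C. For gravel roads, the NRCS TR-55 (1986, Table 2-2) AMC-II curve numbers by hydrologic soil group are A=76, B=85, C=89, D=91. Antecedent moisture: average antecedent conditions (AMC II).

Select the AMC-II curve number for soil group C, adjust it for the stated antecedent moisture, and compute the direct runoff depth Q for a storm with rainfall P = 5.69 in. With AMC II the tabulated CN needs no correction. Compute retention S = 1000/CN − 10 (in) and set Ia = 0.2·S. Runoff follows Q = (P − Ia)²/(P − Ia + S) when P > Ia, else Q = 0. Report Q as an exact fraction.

Q = 2346530481/529024900 in ≈ 4.436 in

NRCS table: gravel roads, soil group C → CN(II) = 89
CN(II) = 89; AMC II needs no correction.
Max retention: S = 1000/89 − 10 = 110/89 in (≈ 1.236 in)
Initial abstraction Ia = S/5 = (110/89)/5 = 22/89 ≈ 0.247 in
Excess rainfall: 5.690 − 0.247 = 5.443 in; P > Ia so Q > 0
Q = (48441/8900)²/((48441/8900) + 110/89) = (2346530481/79210000)/(59441/8900) = 2346530481/529024900 in ≈ 4.436 in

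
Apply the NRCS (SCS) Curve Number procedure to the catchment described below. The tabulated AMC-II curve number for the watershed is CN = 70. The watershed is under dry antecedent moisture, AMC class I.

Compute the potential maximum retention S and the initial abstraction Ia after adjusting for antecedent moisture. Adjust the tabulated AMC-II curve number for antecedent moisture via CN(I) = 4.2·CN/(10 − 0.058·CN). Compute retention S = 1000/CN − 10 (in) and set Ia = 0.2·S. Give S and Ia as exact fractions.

S = 500/49 in ≈ 10.204 in; Ia = 100/49 in ≈ 2.041 in

CN(I) from CN(II)=70: (4.2·70)/(10 − 0.058·70) = 4900/99 ≈ 49.495
Retention S: 1000/CN − 10 with CN=49.495 → S = 500/49 ≈ 10.204 in
Initial abstraction Ia = S/5 = (500/49)/5 = 100/49 ≈ 2.041 in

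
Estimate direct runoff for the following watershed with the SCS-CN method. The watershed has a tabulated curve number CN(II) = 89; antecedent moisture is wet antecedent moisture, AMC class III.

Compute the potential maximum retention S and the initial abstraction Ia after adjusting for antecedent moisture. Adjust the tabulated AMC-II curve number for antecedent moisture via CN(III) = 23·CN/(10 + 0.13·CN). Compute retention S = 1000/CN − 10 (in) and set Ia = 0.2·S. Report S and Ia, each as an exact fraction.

Adjust CN=89 to AMC III: 23·89/(10 + 0.13·89) → 2047 ÷ (2157/100) = 204700/2157 ≈ 94.900
Max retention: S = 1000/(204700/2157) − 10 = 1100/2047 in (≈ 0.537 in)
Ia = 0.2S: 0.2·0.537 = 0.107 in (exactly 220/2047)

S = 1100/2047 in ≈ 0.537 in; Ia = 220/2047 in ≈ 0.107 in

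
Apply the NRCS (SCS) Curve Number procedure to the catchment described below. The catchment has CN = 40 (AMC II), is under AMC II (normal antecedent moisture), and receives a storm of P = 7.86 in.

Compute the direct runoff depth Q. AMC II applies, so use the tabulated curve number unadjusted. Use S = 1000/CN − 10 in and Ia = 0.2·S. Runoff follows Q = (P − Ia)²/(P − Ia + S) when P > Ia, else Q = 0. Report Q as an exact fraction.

CN(II) = 40; AMC II needs no correction.
Max retention: S = 1000/40 − 10 = 15 in (≈ 15.000 in)
Initial abstraction Ia = S/5 = 15/5 = 3 ≈ 3.000 in
Excess rainfall: 7.860 − 3.000 = 4.860 in; P > Ia so Q > 0
Q = (243/50)²/((243/50) + 15) = (59049/2500)/(993/50) = 19683/16550 in ≈ 1.189 in

Q = 19683/16550 in ≈ 1.189 in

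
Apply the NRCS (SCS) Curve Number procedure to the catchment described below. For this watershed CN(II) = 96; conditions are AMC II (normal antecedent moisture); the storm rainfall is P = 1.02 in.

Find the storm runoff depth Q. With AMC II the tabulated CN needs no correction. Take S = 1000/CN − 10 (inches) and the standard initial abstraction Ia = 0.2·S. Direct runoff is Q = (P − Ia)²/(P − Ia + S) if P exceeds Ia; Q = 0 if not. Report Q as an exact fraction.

CN(II) = 96; AMC II needs no correction.
Max retention: S = 1000/96 − 10 = 5/12 in (≈ 0.417 in)
Initial abstraction Ia = S/5 = (5/12)/5 = 1/12 ≈ 0.083 in
Since P=1.020 > Ia=0.083: effective rainfall P−Ia = 281/300 in
Runoff Q = (P−Ia)²/(P−Ia+S) = (0.937)²/(0.937+0.417) = 78961/121800 ≈ 0.648 in

Q = 78961/121800 in ≈ 0.648 in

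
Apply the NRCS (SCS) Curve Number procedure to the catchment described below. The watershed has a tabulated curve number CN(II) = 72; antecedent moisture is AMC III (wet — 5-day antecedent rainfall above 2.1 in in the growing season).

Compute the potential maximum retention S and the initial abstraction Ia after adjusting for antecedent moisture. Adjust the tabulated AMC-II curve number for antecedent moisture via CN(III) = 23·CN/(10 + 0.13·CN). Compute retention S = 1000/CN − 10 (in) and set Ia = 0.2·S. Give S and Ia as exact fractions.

S = 350/207 in ≈ 1.691 in; Ia = 70/207 in ≈ 0.338 in

Adjust CN=72 to AMC III: 23·72/(10 + 0.13·72) → 1656 ÷ (484/25) = 10350/121 ≈ 85.537
S = 1000/(10350/121) − 10 = 350/207 in ≈ 1.691 in
Ia = 0.2S: 0.2·1.691 = 0.338 in (exactly 70/207)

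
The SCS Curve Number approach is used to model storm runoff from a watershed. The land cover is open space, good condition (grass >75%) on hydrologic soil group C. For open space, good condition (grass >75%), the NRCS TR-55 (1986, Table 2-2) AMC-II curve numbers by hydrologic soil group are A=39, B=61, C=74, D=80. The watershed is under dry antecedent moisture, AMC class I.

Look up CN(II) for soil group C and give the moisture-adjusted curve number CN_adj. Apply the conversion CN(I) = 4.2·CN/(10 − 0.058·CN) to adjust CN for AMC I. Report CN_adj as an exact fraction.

NRCS table: open space, good condition (grass >75%), soil group C → CN(II) = 74
CN(I) from CN(II)=74: (4.2·74)/(10 − 0.058·74) = 77700/1427 ≈ 54.450

CN_adj = 77700/1427 ≈ 54.450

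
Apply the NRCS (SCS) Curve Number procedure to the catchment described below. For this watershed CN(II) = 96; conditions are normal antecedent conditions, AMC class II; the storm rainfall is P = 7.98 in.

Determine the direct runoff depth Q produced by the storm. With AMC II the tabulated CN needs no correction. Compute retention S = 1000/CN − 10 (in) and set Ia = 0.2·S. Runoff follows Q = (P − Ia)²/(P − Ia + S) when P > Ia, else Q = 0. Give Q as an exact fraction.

Q = 5612161/748200 in ≈ 7.501 in

AMC II — tabulated CN = 96 applies directly.
S = 1000/96 − 10 = 5/12 in ≈ 0.417 in
Ia = 0.2·(5/12) = 1/12 in ≈ 0.083 in
Excess rainfall: 7.980 − 0.083 = 7.897 in; P > Ia so Q > 0
Q: (2369/300)² ÷ (1247/150) = 5612161/748200 in (≈ 7.501 in)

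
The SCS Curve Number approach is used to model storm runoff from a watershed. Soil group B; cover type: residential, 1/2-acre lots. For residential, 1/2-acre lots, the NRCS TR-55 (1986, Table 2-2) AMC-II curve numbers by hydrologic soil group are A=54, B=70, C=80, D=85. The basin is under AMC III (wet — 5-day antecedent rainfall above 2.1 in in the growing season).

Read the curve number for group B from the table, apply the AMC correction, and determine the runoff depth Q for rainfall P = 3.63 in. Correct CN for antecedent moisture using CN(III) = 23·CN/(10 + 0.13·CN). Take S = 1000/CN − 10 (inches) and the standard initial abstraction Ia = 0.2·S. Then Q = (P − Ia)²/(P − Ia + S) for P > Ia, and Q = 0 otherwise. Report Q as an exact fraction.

NRCS table: residential, 1/2-acre lots, soil group B → CN(II) = 70
Adjust CN=70 to AMC III: 23·70/(10 + 0.13·70) → 1610 ÷ (191/10) = 16100/191 ≈ 84.293
Retention S: 1000/CN − 10 with CN=84.293 → S = 300/161 ≈ 1.863 in
Ia = 0.2·(300/161) = 60/161 in ≈ 0.373 in
Since P=3.630 > Ia=0.373: effective rainfall P−Ia = 52443/16100 in
Runoff Q = (P−Ia)²/(P−Ia+S) = (3.257)²/(3.257+1.863) = 916756083/442444100 ≈ 2.072 in

Q = 916756083/442444100 in ≈ 2.072 in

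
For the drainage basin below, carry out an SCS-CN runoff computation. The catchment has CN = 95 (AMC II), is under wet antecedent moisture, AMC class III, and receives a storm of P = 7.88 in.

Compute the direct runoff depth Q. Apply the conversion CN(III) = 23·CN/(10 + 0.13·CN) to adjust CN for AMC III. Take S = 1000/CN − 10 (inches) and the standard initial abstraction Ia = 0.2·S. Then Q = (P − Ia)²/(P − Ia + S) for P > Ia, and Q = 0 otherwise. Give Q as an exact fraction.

Adjust CN=95 to AMC III: 23·95/(10 + 0.13·95) → 2185 ÷ (447/20) = 43700/447 ≈ 97.763
Retention S: 1000/CN − 10 with CN=97.763 → S = 100/437 ≈ 0.229 in
Ia = 0.2S: 0.2·0.229 = 0.046 in (exactly 20/437)
Since P=7.880 > Ia=0.046: effective rainfall P−Ia = 85589/10925 in
Q: (85589/10925)² ÷ (88089/10925) = 7325476921/962372325 in (≈ 7.612 in)

Q = 7325476921/962372325 in ≈ 7.612 in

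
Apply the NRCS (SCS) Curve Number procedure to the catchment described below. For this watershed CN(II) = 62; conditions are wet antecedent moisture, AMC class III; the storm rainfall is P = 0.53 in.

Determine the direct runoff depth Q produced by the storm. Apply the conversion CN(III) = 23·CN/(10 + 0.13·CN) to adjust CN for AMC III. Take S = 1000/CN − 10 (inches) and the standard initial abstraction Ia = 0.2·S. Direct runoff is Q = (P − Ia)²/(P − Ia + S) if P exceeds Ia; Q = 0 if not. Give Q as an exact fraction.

CN(III) from CN(II)=62: (23·62)/(10 + 0.13·62) = 71300/903 ≈ 78.959
S = 1000/(71300/903) − 10 = 1900/713 in ≈ 2.665 in
Initial abstraction Ia = S/5 = (1900/713)/5 = 380/713 ≈ 0.533 in
P = 0.530 ≤ Ia = 0.533 in: entire storm abstracted, Q = 0.

Q = 0 in ≈ 0.000 in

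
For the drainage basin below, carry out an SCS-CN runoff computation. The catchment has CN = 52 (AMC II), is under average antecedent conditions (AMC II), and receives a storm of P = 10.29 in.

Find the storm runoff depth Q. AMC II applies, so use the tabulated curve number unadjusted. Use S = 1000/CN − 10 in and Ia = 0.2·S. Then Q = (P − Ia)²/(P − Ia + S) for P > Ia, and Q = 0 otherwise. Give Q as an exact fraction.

CN(II) = 52; AMC II needs no correction.
Retention S: 1000/CN − 10 with CN=52.000 → S = 120/13 ≈ 9.231 in
Ia = 0.2S: 0.2·9.231 = 1.846 in (exactly 24/13)
Since P=10.290 > Ia=1.846: effective rainfall P−Ia = 10977/1300 in
Runoff Q = (P−Ia)²/(P−Ia+S) = (8.444)²/(8.444+9.231) = 13388281/3318900 ≈ 4.034 in

Q = 13388281/3318900 in ≈ 4.034 in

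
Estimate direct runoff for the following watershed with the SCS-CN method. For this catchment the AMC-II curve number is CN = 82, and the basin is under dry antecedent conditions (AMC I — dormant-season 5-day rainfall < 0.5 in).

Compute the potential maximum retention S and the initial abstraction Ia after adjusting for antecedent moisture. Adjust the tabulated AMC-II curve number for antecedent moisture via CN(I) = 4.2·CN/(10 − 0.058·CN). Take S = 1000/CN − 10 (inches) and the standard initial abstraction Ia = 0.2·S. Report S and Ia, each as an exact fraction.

CN(I) from CN(II)=82: (4.2·82)/(10 − 0.058·82) = 28700/437 ≈ 65.675
Retention S: 1000/CN − 10 with CN=65.675 → S = 1500/287 ≈ 5.226 in
Ia = 0.2S: 0.2·5.226 = 1.045 in (exactly 300/287)

S = 1500/287 in ≈ 5.226 in; Ia = 300/287 in ≈ 1.045 in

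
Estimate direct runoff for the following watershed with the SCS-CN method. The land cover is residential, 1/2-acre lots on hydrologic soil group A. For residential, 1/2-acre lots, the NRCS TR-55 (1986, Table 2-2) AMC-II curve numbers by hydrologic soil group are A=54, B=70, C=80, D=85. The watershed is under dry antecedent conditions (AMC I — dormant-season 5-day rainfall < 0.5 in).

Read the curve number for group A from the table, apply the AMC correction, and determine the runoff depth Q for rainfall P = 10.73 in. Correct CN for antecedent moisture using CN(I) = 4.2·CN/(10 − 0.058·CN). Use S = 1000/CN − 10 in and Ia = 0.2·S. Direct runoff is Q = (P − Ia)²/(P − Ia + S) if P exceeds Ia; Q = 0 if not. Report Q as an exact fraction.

Q = 143179748881/86659769700 in ≈ 1.652 in

NRCS table: residential, 1/2-acre lots, soil group A → CN(II) = 54
Adjust CN=54 to AMC I: 4.2·54/(10 − 0.058·54) → (1134/5) ÷ (1717/250) = 56700/1717 ≈ 33.023
S = 1000/(56700/1717) − 10 = 11500/567 in ≈ 20.282 in
Ia = 0.2·(11500/567) = 2300/567 in ≈ 4.056 in
Since P=10.730 > Ia=4.056: effective rainfall P−Ia = 378391/56700 in
Q = (378391/56700)²/((378391/56700) + 11500/567) = (143179748881/3214890000)/(1528391/56700) = 143179748881/86659769700 in ≈ 1.652 in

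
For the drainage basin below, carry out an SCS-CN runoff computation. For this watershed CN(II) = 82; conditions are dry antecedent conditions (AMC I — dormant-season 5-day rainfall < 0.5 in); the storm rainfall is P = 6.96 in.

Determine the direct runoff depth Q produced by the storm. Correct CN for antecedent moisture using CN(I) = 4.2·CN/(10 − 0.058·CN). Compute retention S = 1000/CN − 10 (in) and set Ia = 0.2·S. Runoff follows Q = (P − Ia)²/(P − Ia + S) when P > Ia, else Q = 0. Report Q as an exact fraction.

Q = 100054658/31864175 in ≈ 3.140 in

Adjust CN=82 to AMC I: 4.2·82/(10 − 0.058·82) → (1722/5) ÷ (1311/250) = 28700/437 ≈ 65.675
Max retention: S = 1000/(28700/437) − 10 = 1500/287 in (≈ 5.226 in)
Ia = 0.2S: 0.2·5.226 = 1.045 in (exactly 300/287)
Excess rainfall: 6.960 − 1.045 = 5.915 in; P > Ia so Q > 0
Q = (42438/7175)²/((42438/7175) + 1500/287) = (1800983844/51480625)/(79938/7175) = 100054658/31864175 in ≈ 3.140 in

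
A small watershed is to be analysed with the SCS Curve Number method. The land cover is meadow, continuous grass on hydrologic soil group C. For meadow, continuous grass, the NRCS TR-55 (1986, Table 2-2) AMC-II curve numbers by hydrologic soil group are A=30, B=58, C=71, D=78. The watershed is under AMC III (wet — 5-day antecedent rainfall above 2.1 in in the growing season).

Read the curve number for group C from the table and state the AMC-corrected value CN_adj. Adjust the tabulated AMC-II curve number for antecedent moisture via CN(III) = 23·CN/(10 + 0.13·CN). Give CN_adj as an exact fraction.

NRCS table: meadow, continuous grass, soil group C → CN(II) = 71
Adjust CN=71 to AMC III: 23·71/(10 + 0.13·71) → 1633 ÷ (1923/100) = 163300/1923 ≈ 84.919

CN_adj = 163300/1923 ≈ 84.919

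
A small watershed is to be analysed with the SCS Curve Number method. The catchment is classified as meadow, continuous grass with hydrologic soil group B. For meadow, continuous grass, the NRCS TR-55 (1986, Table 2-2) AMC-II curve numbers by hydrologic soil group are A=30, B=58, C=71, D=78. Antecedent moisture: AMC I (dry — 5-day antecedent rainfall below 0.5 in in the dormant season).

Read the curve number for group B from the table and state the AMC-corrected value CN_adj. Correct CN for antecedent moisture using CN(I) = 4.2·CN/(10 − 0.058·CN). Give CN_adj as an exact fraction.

NRCS table: meadow, continuous grass, soil group B → CN(II) = 58
CN(I) from CN(II)=58: (4.2·58)/(10 − 0.058·58) = 2900/79 ≈ 36.709

CN_adj = 2900/79 ≈ 36.709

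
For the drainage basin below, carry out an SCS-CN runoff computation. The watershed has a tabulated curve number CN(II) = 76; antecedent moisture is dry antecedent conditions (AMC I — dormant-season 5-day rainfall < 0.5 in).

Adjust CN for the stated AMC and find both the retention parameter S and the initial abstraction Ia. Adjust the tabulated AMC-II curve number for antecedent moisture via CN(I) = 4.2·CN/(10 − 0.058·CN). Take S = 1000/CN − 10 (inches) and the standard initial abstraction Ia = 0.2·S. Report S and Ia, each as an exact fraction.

Dry (AMC I): CN(I) = 4.2·76/(10 − 0.058·76) = (1596/5)/(699/125) = 13300/233 ≈ 57.082
S = 1000/(13300/233) − 10 = 1000/133 in ≈ 7.519 in
Ia = 0.2S: 0.2·7.519 = 1.504 in (exactly 200/133)

S = 1000/133 in ≈ 7.519 in; Ia = 200/133 in ≈ 1.504 in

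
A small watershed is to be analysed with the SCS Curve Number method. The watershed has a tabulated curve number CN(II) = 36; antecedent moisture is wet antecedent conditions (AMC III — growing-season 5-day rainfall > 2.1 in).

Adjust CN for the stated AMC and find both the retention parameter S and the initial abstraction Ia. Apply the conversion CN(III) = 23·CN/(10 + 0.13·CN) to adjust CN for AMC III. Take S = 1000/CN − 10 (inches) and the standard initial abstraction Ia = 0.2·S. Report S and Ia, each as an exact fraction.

CN(III) from CN(II)=36: (23·36)/(10 + 0.13·36) = 20700/367 ≈ 56.403
Max retention: S = 1000/(20700/367) − 10 = 1600/207 in (≈ 7.729 in)
Ia = 0.2·(1600/207) = 320/207 in ≈ 1.546 in

S = 1600/207 in ≈ 7.729 in; Ia = 320/207 in ≈ 1.546 in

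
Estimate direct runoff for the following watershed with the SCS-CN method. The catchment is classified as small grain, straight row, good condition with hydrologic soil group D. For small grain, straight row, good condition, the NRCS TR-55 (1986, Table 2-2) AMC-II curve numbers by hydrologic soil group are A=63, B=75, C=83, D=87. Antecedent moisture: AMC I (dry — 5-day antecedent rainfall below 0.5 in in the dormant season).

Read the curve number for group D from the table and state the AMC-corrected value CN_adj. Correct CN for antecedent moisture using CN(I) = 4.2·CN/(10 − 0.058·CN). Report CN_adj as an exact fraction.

NRCS table: small grain, straight row, good condition, soil group D → CN(II) = 87
Dry (AMC I): CN(I) = 4.2·87/(10 − 0.058·87) = (1827/5)/(2477/500) = 182700/2477 ≈ 73.759

CN_adj = 182700/2477 ≈ 73.759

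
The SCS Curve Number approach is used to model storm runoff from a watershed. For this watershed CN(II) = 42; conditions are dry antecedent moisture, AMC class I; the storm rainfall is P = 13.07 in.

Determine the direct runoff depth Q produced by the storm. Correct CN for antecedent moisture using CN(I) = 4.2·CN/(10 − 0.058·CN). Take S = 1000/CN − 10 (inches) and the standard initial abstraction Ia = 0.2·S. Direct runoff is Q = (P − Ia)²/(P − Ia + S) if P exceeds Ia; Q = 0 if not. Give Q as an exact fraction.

CN(I) from CN(II)=42: (4.2·42)/(10 − 0.058·42) = 44100/1891 ≈ 23.321
S = 1000/(44100/1891) − 10 = 14500/441 in ≈ 32.880 in
Initial abstraction Ia = S/5 = (14500/441)/5 = 2900/441 ≈ 6.576 in
P − Ia = 13.070 − 6.576 = 286387/44100 ≈ 6.494 in (> 0, runoff occurs)
Q: (286387/44100)² ÷ (1736387/44100) = 82017513769/76574666700 in (≈ 1.071 in)

Q = 82017513769/76574666700 in ≈ 1.071 in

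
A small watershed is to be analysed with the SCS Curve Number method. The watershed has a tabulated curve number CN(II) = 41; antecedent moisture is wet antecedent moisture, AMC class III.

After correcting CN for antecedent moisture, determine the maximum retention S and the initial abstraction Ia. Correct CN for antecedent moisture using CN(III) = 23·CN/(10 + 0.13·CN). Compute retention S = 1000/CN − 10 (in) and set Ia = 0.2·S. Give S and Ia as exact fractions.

Adjust CN=41 to AMC III: 23·41/(10 + 0.13·41) → 943 ÷ (1533/100) = 94300/1533 ≈ 61.513
Max retention: S = 1000/(94300/1533) − 10 = 5900/943 in (≈ 6.257 in)
Ia = 0.2S: 0.2·6.257 = 1.251 in (exactly 1180/943)

S = 5900/943 in ≈ 6.257 in; Ia = 1180/943 in ≈ 1.251 in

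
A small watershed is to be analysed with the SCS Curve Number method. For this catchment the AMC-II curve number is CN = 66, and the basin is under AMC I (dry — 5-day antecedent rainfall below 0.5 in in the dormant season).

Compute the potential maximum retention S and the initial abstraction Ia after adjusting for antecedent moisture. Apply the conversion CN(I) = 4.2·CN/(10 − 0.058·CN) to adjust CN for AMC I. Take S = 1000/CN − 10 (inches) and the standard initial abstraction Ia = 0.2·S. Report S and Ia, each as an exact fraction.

S = 8500/693 in ≈ 12.266 in; Ia = 1700/693 in ≈ 2.453 in

Dry (AMC I): CN(I) = 4.2·66/(10 − 0.058·66) = (1386/5)/(1543/250) = 69300/1543 ≈ 44.913
Retention S: 1000/CN − 10 with CN=44.913 → S = 8500/693 ≈ 12.266 in
Ia = 0.2S: 0.2·12.266 = 2.453 in (exactly 1700/693)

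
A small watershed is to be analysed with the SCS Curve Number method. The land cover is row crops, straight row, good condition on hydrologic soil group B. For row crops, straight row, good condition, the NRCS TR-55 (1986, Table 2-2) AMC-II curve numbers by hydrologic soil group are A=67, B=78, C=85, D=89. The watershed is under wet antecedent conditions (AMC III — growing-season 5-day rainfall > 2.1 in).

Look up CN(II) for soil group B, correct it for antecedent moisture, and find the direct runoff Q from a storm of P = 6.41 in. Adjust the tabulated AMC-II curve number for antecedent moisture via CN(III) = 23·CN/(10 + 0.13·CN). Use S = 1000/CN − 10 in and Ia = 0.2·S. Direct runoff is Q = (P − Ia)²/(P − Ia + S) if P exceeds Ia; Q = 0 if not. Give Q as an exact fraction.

NRCS table: row crops, straight row, good condition, soil group B → CN(II) = 78
Adjust CN=78 to AMC III: 23·78/(10 + 0.13·78) → 1794 ÷ (1007/50) = 89700/1007 ≈ 89.076
Max retention: S = 1000/(89700/1007) − 10 = 1100/897 in (≈ 1.226 in)
Ia = 0.2·(1100/897) = 220/897 in ≈ 0.245 in
Since P=6.410 > Ia=0.245: effective rainfall P−Ia = 552977/89700 in
Runoff Q = (P−Ia)²/(P−Ia+S) = (6.165)²/(6.165+1.226) = 305783562529/59469036900 ≈ 5.142 in

Q = 305783562529/59469036900 in ≈ 5.142 in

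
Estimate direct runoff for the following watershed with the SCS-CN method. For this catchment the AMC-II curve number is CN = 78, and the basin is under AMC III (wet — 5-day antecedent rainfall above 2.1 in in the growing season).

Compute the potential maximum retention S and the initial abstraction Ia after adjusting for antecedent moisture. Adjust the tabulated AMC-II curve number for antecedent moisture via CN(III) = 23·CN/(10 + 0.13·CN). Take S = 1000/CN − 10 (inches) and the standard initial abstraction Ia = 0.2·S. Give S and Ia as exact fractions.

S = 1100/897 in ≈ 1.226 in; Ia = 220/897 in ≈ 0.245 in

Adjust CN=78 to AMC III: 23·78/(10 + 0.13·78) → 1794 ÷ (1007/50) = 89700/1007 ≈ 89.076
S = 1000/(89700/1007) − 10 = 1100/897 in ≈ 1.226 in
Initial abstraction Ia = S/5 = (1100/897)/5 = 220/897 ≈ 0.245 in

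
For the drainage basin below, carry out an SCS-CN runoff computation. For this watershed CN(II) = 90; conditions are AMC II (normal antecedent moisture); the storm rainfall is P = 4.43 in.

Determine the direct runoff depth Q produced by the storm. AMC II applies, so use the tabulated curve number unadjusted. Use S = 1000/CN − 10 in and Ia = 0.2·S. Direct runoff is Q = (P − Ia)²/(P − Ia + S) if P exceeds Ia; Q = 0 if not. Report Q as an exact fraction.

Q = 14341369/4308300 in ≈ 3.329 in

Average conditions: CN = 90 (no AMC adjustment).
S = 1000/90 − 10 = 10/9 in ≈ 1.111 in
Ia = 0.2S: 0.2·1.111 = 0.222 in (exactly 2/9)
Excess rainfall: 4.430 − 0.222 = 4.208 in; P > Ia so Q > 0
Q: (3787/900)² ÷ (4787/900) = 14341369/4308300 in (≈ 3.329 in)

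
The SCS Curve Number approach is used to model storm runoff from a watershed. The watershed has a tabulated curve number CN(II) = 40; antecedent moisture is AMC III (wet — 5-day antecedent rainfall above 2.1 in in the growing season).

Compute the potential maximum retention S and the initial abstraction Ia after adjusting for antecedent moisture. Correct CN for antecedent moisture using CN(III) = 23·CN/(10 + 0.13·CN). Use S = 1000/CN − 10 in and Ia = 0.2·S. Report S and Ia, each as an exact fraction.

S = 150/23 in ≈ 6.522 in; Ia = 30/23 in ≈ 1.304 in

Adjust CN=40 to AMC III: 23·40/(10 + 0.13·40) → 920 ÷ (76/5) = 1150/19 ≈ 60.526
Retention S: 1000/CN − 10 with CN=60.526 → S = 150/23 ≈ 6.522 in
Ia = 0.2·(150/23) = 30/23 in ≈ 1.304 in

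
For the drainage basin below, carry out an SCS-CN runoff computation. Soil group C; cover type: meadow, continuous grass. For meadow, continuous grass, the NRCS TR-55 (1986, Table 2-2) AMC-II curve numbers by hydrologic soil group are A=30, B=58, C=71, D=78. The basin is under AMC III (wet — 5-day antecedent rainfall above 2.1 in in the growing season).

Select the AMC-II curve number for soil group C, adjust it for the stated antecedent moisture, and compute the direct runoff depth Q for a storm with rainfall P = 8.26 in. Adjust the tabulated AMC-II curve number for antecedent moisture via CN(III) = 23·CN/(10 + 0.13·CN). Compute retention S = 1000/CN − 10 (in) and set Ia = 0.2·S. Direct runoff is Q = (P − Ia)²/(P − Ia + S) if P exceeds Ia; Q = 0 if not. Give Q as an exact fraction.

NRCS table: meadow, continuous grass, soil group C → CN(II) = 71
CN(III) from CN(II)=71: (23·71)/(10 + 0.13·71) = 163300/1923 ≈ 84.919
Max retention: S = 1000/(163300/1923) − 10 = 2900/1633 in (≈ 1.776 in)
Ia = 0.2·(2900/1633) = 580/1633 in ≈ 0.355 in
P − Ia = 8.260 − 0.355 = 645429/81650 ≈ 7.905 in (> 0, runoff occurs)
Runoff Q = (P−Ia)²/(P−Ia+S) = (7.905)²/(7.905+1.776) = 416578594041/64538527850 ≈ 6.455 in

Q = 416578594041/64538527850 in ≈ 6.455 in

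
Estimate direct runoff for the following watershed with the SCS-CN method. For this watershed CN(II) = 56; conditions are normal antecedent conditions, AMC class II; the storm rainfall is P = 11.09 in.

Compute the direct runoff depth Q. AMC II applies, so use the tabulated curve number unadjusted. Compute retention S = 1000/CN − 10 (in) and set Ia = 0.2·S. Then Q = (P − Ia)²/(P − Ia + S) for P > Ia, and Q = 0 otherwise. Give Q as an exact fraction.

Average conditions: CN = 56 (no AMC adjustment).
Max retention: S = 1000/56 − 10 = 55/7 in (≈ 7.857 in)
Initial abstraction Ia = S/5 = (55/7)/5 = 11/7 ≈ 1.571 in
P − Ia = 11.090 − 1.571 = 6663/700 ≈ 9.519 in (> 0, runoff occurs)
Runoff Q = (P−Ia)²/(P−Ia+S) = (9.519)²/(9.519+7.857) = 44395569/8514100 ≈ 5.214 in

Q = 44395569/8514100 in ≈ 5.214 in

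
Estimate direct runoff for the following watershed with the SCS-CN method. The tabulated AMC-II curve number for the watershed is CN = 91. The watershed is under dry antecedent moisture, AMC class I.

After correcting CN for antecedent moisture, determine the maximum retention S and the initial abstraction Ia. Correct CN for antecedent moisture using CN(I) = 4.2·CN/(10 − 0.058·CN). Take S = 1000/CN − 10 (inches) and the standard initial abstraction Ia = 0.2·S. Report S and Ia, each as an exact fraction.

CN(I) from CN(II)=91: (4.2·91)/(10 − 0.058·91) = 63700/787 ≈ 80.940
Retention S: 1000/CN − 10 with CN=80.940 → S = 1500/637 ≈ 2.355 in
Ia = 0.2S: 0.2·2.355 = 0.471 in (exactly 300/637)

S = 1500/637 in ≈ 2.355 in; Ia = 300/637 in ≈ 0.471 in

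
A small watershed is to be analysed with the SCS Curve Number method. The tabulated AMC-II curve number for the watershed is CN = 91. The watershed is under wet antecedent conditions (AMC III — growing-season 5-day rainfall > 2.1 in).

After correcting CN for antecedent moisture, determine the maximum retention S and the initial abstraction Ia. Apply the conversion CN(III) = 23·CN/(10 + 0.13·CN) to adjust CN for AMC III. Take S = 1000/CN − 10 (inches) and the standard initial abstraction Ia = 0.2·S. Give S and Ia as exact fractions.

S = 900/2093 in ≈ 0.430 in; Ia = 180/2093 in ≈ 0.086 in

CN(III) from CN(II)=91: (23·91)/(10 + 0.13·91) = 209300/2183 ≈ 95.877
Retention S: 1000/CN − 10 with CN=95.877 → S = 900/2093 ≈ 0.430 in
Ia = 0.2·(900/2093) = 180/2093 in ≈ 0.086 in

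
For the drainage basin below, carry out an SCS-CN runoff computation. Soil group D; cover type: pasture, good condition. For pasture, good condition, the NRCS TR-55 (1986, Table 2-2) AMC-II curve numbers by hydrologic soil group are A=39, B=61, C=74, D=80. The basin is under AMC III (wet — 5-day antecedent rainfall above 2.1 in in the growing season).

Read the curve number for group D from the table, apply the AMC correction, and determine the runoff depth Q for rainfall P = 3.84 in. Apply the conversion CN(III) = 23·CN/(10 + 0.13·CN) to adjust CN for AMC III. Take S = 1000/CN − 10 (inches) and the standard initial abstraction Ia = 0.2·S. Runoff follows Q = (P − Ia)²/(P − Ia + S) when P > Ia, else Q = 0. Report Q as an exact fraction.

Q = 4338889/1557100 in ≈ 2.787 in

NRCS table: pasture, good condition, soil group D → CN(II) = 80
Wet (AMC III): CN(III) = 23·80/(10 + 0.13·80) = 1840/(102/5) = 4600/51 ≈ 90.196
Max retention: S = 1000/(4600/51) − 10 = 25/23 in (≈ 1.087 in)
Initial abstraction Ia = S/5 = (25/23)/5 = 5/23 ≈ 0.217 in
Excess rainfall: 3.840 − 0.217 = 3.623 in; P > Ia so Q > 0
Q: (2083/575)² ÷ (2708/575) = 4338889/1557100 in (≈ 2.787 in)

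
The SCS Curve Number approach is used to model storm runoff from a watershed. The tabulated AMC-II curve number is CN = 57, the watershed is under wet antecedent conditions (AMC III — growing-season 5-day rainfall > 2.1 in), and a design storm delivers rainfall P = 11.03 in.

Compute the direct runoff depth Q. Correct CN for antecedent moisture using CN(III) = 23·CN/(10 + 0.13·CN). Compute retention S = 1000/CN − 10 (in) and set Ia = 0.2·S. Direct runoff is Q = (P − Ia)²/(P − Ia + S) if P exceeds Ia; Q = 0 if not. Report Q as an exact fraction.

Q = 1849689761089/234673326300 in ≈ 7.882 in

Wet (AMC III): CN(III) = 23·57/(10 + 0.13·57) = 1311/(1741/100) = 131100/1741 ≈ 75.302
S = 1000/(131100/1741) − 10 = 4300/1311 in ≈ 3.280 in
Initial abstraction Ia = S/5 = (4300/1311)/5 = 860/1311 ≈ 0.656 in
Excess rainfall: 11.030 − 0.656 = 10.374 in; P > Ia so Q > 0
Q: (1360033/131100)² ÷ (1790033/131100) = 1849689761089/234673326300 in (≈ 7.882 in)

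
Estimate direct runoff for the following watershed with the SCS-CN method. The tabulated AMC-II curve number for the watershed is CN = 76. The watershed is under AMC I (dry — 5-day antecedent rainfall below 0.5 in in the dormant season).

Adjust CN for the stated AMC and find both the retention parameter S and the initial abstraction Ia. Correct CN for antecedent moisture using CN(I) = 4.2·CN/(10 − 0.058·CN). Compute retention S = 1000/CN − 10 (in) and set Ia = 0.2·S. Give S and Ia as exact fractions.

Dry (AMC I): CN(I) = 4.2·76/(10 − 0.058·76) = (1596/5)/(699/125) = 13300/233 ≈ 57.082
S = 1000/(13300/233) − 10 = 1000/133 in ≈ 7.519 in
Ia = 0.2S: 0.2·7.519 = 1.504 in (exactly 200/133)

S = 1000/133 in ≈ 7.519 in; Ia = 200/133 in ≈ 1.504 in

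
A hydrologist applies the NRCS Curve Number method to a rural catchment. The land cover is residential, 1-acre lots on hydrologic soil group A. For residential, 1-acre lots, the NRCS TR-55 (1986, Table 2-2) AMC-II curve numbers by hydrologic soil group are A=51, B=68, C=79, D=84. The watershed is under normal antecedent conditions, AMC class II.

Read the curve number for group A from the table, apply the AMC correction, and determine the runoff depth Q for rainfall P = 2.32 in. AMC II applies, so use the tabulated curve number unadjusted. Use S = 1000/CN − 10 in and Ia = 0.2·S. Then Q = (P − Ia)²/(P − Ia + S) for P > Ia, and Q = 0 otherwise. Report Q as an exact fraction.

Q = 129032/8133225 in ≈ 0.016 in

NRCS table: residential, 1-acre lots, soil group A → CN(II) = 51
Average conditions: CN = 51 (no AMC adjustment).
S = 1000/51 − 10 = 490/51 in ≈ 9.608 in
Ia = 0.2·(490/51) = 98/51 in ≈ 1.922 in
Since P=2.320 > Ia=1.922: effective rainfall P−Ia = 508/1275 in
Runoff Q = (P−Ia)²/(P−Ia+S) = (0.398)²/(0.398+9.608) = 129032/8133225 ≈ 0.016 in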